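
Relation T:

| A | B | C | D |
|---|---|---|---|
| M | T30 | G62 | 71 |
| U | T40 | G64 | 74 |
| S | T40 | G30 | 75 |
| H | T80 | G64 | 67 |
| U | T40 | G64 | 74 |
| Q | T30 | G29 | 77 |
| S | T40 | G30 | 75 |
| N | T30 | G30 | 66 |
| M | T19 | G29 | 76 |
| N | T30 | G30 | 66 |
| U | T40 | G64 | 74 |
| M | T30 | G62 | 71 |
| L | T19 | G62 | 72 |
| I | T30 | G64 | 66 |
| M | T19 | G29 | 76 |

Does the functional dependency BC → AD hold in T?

Yes

(B=T30, C=G62): 2 rows → {A,D} = (M, 71), (M, 71) ✓
(B=T40, C=G64): 3 rows → {A,D} = (U, 74), (U, 74), (U, 74) ✓
(B=T40, C=G30): 2 rows → {A,D} = (S, 75), (S, 75) ✓
(B=T80, C=G64): 1 row → {A,D} = (H, 67) ✓
(B=T30, C=G29): 1 row → {A,D} = (Q, 77) ✓
(B=T30, C=G30): 2 rows → {A,D} = (N, 66), (N, 66) ✓
(B=T19, C=G29): 2 rows → {A,D} = (M, 76), (M, 76) ✓
(B=T19, C=G62): 1 row → {A,D} = (L, 72) ✓
(B=T30, C=G64): 1 row → {A,D} = (I, 66) ✓
Every BC value is associated with a single AD value, so BC → AD holds.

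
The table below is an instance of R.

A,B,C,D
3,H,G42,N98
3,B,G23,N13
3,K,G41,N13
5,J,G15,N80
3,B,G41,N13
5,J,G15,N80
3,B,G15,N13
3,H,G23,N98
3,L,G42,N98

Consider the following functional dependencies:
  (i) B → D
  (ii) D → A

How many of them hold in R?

(i) B → D: every LHS value maps to a single RHS value — holds.
(ii) D → A: every LHS value maps to a single RHS value — holds.
2 of the 2 dependencies hold.

2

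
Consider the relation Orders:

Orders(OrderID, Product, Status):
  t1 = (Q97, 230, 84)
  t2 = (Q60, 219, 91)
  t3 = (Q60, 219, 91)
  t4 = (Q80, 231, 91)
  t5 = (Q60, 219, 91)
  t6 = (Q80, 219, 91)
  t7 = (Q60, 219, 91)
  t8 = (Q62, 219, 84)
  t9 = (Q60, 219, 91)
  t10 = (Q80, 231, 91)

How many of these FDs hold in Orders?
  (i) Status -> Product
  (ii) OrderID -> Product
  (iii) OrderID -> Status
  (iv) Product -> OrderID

(i) Status -> Product: Status=84: rows 1, 8 → Product takes values {230, 219} — violation; Status=91: rows 2, 3, 4, 5, 6, 7, 9, 10 → Product takes values {219, 231} — violation — fails.
(ii) OrderID -> Product: OrderID=Q80: rows 4, 6, 10 → Product takes values {231, 219} — violation — fails.
(iii) OrderID -> Status: every LHS value maps to a single RHS value — holds.
(iv) Product -> OrderID: Product=219: rows 2, 3, 5, 6, 7, 8, 9 → OrderID takes values {Q60, Q80, Q62} — violation — fails.
1 of the 4 dependencies holds.

1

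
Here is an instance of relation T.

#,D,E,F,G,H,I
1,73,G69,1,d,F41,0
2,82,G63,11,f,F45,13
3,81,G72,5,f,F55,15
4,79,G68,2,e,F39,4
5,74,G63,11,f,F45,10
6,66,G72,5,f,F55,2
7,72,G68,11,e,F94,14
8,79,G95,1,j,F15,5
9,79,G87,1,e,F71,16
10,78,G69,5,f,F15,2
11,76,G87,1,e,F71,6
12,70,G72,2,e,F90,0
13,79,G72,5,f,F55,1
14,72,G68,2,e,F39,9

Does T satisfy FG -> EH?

(F=1, G=d): row 1 → {E,H} = (G69, F41) ✓
(F=11, G=f): rows 2, 5 → {E,H} = (G63, F45), (G63, F45) ✓
(F=5, G=f): rows 3, 6, 10, 13 → {E,H} takes values {(G72, F55), (G69, F15)} — violation
(F=2, G=e): rows 4, 12, 14 → {E,H} takes values {(G68, F39), (G72, F90)} — violation
(F=11, G=e): row 7 → {E,H} = (G68, F94) ✓
(F=1, G=j): row 8 → {E,H} = (G95, F15) ✓
(F=1, G=e): rows 9, 11 → {E,H} = (G87, F71), (G87, F71) ✓
Two rows agree on FG but differ on EH, so FG -> EH does not hold.

No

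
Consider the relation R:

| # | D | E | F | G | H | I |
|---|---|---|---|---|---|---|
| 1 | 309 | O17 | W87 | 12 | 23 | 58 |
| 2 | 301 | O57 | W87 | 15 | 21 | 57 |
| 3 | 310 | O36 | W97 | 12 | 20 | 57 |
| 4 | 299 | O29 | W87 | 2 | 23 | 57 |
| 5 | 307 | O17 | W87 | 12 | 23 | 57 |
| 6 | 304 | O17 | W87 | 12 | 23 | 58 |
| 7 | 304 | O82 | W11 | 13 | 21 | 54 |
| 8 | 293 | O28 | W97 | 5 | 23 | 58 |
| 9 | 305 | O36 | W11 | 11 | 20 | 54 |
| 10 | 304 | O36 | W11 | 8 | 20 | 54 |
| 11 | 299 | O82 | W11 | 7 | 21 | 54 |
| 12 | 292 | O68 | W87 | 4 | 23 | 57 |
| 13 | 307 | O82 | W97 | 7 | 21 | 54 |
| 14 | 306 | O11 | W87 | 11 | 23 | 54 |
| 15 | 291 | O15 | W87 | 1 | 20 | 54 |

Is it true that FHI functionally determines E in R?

(F=W87, H=23, I=58): rows 1, 6 → E = O17, O17 ✓
(F=W87, H=21, I=57): row 2 → E = O57 ✓
(F=W97, H=20, I=57): row 3 → E = O36 ✓
(F=W87, H=23, I=57): rows 4, 5, 12 → E takes values {O29, O17, O68} — violation
(F=W11, H=21, I=54): rows 7, 11 → E = O82, O82 ✓
(F=W97, H=23, I=58): row 8 → E = O28 ✓
(F=W11, H=20, I=54): rows 9, 10 → E = O36, O36 ✓
(F=W97, H=21, I=54): row 13 → E = O82 ✓
(F=W87, H=23, I=54): row 14 → E = O11 ✓
(F=W87, H=20, I=54): row 15 → E = O15 ✓
Two rows agree on FHI but differ on E, so FHI → E does not hold.

No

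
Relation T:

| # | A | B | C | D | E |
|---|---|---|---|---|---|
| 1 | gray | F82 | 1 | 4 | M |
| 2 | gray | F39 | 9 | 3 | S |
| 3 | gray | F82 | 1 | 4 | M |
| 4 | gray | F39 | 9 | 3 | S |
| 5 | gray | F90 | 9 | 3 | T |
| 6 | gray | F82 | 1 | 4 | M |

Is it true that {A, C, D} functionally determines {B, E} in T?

(A=gray, C=1, D=4): rows 1, 3, 6 → {B,E} = (F82, M), (F82, M), (F82, M) ✓
(A=gray, C=9, D=3): rows 2, 4, 5 → {B,E} takes values {(F39, S), (F90, T)} — violation
Two rows agree on {A, C, D} but differ on {B, E}, so {A, C, D} → {B, E} does not hold.

No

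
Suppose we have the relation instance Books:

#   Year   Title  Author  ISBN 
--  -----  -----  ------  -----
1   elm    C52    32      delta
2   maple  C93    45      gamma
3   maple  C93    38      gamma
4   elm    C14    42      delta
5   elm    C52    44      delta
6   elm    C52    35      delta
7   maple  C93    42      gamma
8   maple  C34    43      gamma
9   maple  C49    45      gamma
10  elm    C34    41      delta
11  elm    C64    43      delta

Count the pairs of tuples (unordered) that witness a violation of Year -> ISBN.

0

Year=elm: all 6 rows agree on ISBN — 0 pairs.
Year=maple: all 5 rows agree on ISBN — 0 pairs.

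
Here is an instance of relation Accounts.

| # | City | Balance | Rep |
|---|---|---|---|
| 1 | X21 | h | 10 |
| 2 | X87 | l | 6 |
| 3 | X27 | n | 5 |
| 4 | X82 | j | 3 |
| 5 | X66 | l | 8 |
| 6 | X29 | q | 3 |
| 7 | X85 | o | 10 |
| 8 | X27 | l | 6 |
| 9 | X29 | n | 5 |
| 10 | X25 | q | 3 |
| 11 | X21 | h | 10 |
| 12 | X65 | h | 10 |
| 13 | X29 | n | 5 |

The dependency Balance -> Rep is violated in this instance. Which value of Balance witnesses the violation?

Balance=h: rows 1, 11, 12 → Rep = 10, 10, 10 ✓
Balance=l: rows 2, 5, 8 → Rep takes values {6, 8} — violation
Balance=n: rows 3, 9, 13 → Rep = 5, 5, 5 ✓
Balance=j: row 4 → Rep = 3 ✓
Balance=q: rows 6, 10 → Rep = 3, 3 ✓
Balance=o: row 7 → Rep = 10 ✓
The only Balance value with inconsistent Rep is Balance=l.

l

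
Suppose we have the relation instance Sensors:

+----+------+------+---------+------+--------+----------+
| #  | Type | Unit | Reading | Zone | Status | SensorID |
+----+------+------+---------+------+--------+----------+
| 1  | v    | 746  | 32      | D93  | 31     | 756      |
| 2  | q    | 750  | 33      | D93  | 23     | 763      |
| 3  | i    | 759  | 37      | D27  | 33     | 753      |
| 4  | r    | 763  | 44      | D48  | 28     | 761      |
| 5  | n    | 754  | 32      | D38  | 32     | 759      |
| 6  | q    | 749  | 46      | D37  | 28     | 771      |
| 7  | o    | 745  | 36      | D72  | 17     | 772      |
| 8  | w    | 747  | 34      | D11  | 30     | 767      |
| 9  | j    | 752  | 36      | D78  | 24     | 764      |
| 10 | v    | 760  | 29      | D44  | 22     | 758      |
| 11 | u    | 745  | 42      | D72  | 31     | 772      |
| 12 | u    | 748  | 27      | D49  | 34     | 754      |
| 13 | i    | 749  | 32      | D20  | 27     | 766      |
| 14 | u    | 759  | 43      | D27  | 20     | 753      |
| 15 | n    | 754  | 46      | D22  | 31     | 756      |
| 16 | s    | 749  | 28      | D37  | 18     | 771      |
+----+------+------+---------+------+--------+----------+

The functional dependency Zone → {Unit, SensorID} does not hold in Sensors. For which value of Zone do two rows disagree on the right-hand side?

Zone=D93: rows 1, 2 → {Unit,SensorID} takes values {(746, 756), (750, 763)} — violation
Zone=D27: rows 3, 14 → {Unit,SensorID} = (759, 753), (759, 753) ✓
Zone=D48: row 4 → {Unit,SensorID} = (763, 761) ✓
Zone=D38: row 5 → {Unit,SensorID} = (754, 759) ✓
Zone=D37: rows 6, 16 → {Unit,SensorID} = (749, 771), (749, 771) ✓
Zone=D72: rows 7, 11 → {Unit,SensorID} = (745, 772), (745, 772) ✓
Zone=D11: row 8 → {Unit,SensorID} = (747, 767) ✓
Zone=D78: row 9 → {Unit,SensorID} = (752, 764) ✓
Zone=D44: row 10 → {Unit,SensorID} = (760, 758) ✓
Zone=D49: row 12 → {Unit,SensorID} = (748, 754) ✓
Zone=D20: row 13 → {Unit,SensorID} = (749, 766) ✓
Zone=D22: row 15 → {Unit,SensorID} = (754, 756) ✓
The only Zone value with inconsistent RHS is Zone=D93.

D93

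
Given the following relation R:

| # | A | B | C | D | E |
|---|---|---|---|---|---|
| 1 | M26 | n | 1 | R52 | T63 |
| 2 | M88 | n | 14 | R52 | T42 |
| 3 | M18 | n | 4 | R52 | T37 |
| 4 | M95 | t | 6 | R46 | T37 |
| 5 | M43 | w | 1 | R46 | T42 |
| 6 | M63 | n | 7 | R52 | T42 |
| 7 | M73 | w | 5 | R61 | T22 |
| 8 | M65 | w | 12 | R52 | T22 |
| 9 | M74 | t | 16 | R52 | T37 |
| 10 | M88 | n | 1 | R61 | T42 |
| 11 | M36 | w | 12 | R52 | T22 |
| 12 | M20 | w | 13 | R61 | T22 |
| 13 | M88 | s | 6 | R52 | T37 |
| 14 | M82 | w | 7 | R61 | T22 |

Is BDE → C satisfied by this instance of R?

(B=n, D=R52, E=T63): row 1 → C = 1 ✓
(B=n, D=R52, E=T42): rows 2, 6 → C takes values {14, 7} — violation
(B=n, D=R52, E=T37): row 3 → C = 4 ✓
(B=t, D=R46, E=T37): row 4 → C = 6 ✓
(B=w, D=R46, E=T42): row 5 → C = 1 ✓
(B=w, D=R61, E=T22): rows 7, 12, 14 → C takes values {5, 13, 7} — violation
(B=w, D=R52, E=T22): rows 8, 11 → C = 12, 12 ✓
(B=t, D=R52, E=T37): row 9 → C = 16 ✓
(B=n, D=R61, E=T42): row 10 → C = 1 ✓
(B=s, D=R52, E=T37): row 13 → C = 6 ✓
Two rows agree on BDE but differ on C, so BDE → C does not hold.

No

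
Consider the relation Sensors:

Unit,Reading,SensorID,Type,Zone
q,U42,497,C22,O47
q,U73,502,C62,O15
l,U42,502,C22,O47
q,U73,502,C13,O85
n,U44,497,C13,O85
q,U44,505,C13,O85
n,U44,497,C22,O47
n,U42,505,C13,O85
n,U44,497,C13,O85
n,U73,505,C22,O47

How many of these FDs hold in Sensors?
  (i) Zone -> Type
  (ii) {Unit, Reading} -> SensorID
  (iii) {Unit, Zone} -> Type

3

(i) Zone -> Type: every LHS value maps to a single RHS value — holds.
(ii) {Unit, Reading} -> SensorID: every LHS value maps to a single RHS value — holds.
(iii) {Unit, Zone} -> Type: every LHS value maps to a single RHS value — holds.
3 of the 3 dependencies hold.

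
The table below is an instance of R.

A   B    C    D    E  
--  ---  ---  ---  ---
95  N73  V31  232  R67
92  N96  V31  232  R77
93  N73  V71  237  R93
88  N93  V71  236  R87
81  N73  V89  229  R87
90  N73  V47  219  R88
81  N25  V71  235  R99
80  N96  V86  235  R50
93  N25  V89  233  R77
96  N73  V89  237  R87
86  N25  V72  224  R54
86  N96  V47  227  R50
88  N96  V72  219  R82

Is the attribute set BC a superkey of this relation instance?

No

Two distinct rows share (B=N73, C=V89), so BC does not determine every attribute — not a superkey.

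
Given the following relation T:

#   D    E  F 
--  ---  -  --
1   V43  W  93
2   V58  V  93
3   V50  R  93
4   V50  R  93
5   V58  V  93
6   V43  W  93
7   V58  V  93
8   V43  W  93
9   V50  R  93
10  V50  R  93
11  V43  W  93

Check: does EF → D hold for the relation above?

(E=W, F=93): rows 1, 6, 8, 11 → D = V43, V43, V43, V43 ✓
(E=V, F=93): rows 2, 5, 7 → D = V58, V58, V58 ✓
(E=R, F=93): rows 3, 4, 9, 10 → D = V50, V50, V50, V50 ✓
Every EF value is associated with a single D value, so EF → D holds.

Yes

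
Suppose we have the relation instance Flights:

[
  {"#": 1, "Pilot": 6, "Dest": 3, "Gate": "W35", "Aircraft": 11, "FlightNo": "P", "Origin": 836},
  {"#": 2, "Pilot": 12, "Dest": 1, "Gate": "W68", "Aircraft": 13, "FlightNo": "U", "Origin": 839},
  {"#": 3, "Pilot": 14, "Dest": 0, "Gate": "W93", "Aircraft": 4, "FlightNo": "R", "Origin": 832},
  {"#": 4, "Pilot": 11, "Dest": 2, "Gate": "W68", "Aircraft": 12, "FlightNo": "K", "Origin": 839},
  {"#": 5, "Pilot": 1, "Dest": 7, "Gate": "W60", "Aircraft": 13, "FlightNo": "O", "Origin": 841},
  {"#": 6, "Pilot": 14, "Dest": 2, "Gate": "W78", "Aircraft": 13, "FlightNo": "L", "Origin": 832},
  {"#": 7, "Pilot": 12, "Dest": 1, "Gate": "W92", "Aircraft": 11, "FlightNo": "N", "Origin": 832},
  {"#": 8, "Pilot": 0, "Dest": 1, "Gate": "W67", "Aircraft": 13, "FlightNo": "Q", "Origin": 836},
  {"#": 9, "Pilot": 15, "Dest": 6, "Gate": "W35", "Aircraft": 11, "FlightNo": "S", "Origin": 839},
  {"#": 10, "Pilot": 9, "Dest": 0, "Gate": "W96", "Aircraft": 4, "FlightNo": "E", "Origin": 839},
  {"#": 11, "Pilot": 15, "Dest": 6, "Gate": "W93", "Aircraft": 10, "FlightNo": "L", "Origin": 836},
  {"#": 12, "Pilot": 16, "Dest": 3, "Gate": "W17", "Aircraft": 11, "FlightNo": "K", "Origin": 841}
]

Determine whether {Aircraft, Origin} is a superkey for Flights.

Yes

All 12 rows have distinct {Aircraft, Origin} values, so {Aircraft, Origin} → (all attributes) holds and {Aircraft, Origin} is a superkey.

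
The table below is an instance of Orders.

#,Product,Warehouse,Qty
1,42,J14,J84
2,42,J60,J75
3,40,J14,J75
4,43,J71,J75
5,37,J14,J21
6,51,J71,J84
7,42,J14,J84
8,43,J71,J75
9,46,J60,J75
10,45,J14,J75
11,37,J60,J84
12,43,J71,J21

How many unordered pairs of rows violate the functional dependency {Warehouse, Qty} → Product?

(Warehouse=J14, Qty=J84): all 2 rows agree on Product — 0 pairs.
(Warehouse=J60, Qty=J75): violating pairs (2,9) — 1 pair.
(Warehouse=J14, Qty=J75): violating pairs (3,10) — 1 pair.
(Warehouse=J71, Qty=J75): all 2 rows agree on Product — 0 pairs.

2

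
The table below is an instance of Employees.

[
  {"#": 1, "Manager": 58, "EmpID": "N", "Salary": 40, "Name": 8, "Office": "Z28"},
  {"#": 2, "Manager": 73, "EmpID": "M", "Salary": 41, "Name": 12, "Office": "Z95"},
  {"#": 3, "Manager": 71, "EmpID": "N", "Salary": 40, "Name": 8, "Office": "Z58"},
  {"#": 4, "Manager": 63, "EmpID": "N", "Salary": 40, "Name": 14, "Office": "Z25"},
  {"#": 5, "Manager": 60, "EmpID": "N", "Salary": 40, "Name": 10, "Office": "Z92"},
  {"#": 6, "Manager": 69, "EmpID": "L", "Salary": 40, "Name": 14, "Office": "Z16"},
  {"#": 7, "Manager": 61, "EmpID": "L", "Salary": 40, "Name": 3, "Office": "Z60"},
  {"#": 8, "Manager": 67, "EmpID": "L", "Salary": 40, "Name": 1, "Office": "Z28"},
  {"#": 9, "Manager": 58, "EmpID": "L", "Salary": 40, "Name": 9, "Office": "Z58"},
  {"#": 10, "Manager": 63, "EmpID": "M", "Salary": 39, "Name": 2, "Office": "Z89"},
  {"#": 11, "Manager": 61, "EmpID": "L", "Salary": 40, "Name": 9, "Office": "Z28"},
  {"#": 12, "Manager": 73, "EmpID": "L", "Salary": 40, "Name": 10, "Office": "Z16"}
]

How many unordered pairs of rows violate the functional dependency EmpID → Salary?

1

EmpID=N: all 4 rows agree on Salary — 0 pairs.
EmpID=M: violating pairs (2,10) — 1 pair.
EmpID=L: all 6 rows agree on Salary — 0 pairs.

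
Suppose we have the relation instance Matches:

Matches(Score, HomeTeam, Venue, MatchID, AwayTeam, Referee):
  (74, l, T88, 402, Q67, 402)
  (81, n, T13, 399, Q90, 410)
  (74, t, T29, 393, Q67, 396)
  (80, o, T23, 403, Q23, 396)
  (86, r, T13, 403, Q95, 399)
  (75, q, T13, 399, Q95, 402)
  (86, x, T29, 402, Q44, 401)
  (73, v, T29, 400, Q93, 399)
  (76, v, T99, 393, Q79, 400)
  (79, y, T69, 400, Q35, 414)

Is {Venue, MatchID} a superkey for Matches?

Two distinct rows share (Venue=T13, MatchID=399), so {Venue, MatchID} does not determine every attribute — not a superkey.

No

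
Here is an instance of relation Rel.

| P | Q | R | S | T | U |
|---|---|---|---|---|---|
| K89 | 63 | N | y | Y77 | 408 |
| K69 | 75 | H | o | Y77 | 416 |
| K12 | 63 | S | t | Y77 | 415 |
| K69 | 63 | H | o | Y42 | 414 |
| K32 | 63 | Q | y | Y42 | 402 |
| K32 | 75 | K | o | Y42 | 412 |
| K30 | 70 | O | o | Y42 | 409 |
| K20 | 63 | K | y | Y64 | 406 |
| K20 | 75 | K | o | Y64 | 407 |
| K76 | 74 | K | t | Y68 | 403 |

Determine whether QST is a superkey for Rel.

Yes

All 10 rows have distinct QST values, so QST → (all attributes) holds and QST is a superkey.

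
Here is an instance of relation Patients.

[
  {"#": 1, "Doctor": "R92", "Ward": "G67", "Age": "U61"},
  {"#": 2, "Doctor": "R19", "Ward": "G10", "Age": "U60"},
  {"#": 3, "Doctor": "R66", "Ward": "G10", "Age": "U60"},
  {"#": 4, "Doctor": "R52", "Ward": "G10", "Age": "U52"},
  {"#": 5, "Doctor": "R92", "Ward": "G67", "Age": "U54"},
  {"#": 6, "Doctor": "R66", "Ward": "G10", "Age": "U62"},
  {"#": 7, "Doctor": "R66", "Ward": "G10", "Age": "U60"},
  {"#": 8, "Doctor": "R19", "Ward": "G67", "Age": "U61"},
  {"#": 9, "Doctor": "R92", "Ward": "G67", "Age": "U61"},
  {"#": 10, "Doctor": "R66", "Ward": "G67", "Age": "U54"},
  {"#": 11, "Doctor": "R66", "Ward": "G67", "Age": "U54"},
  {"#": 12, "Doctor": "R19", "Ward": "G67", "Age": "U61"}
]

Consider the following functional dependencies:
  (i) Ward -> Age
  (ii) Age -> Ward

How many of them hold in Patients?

1

(i) Ward -> Age: Ward=G67: rows 1, 5, 8, 9, 10, 11, 12 → Age takes values {U61, U54} — violation; Ward=G10: rows 2, 3, 4, 6, 7 → Age takes values {U60, U52, U62} — violation — fails.
(ii) Age -> Ward: every LHS value maps to a single RHS value — holds.
1 of the 2 dependencies holds.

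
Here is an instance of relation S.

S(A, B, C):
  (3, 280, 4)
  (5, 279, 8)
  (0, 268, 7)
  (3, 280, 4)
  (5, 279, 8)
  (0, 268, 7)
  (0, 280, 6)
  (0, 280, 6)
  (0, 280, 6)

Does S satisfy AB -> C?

Yes

(A=3, B=280): 2 rows → C = 4, 4 ✓
(A=5, B=279): 2 rows → C = 8, 8 ✓
(A=0, B=268): 2 rows → C = 7, 7 ✓
(A=0, B=280): 3 rows → C = 6, 6, 6 ✓
Every AB value is associated with a single C value, so AB -> C holds.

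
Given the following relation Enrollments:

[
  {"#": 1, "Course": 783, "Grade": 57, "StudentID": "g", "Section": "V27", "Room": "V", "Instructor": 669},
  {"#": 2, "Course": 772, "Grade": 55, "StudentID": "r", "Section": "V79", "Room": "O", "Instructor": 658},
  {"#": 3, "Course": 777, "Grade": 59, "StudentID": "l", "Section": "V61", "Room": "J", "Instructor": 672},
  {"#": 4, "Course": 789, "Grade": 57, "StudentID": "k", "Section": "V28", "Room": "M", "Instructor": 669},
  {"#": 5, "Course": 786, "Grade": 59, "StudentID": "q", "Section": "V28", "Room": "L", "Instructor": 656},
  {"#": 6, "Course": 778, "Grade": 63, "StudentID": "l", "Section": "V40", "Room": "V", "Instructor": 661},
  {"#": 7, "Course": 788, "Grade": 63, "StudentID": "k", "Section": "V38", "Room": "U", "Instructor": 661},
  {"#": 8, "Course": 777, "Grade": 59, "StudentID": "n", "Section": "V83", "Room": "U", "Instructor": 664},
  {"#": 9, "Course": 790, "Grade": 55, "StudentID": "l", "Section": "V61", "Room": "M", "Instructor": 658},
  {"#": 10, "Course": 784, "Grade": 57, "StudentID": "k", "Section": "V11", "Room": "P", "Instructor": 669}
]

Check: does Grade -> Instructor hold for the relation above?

Grade=57: rows 1, 4, 10 → Instructor = 669, 669, 669 ✓
Grade=55: rows 2, 9 → Instructor = 658, 658 ✓
Grade=59: rows 3, 5, 8 → Instructor takes values {672, 656, 664} — violation
Grade=63: rows 6, 7 → Instructor = 661, 661 ✓
Two rows agree on Grade but differ on Instructor, so Grade -> Instructor does not hold.

No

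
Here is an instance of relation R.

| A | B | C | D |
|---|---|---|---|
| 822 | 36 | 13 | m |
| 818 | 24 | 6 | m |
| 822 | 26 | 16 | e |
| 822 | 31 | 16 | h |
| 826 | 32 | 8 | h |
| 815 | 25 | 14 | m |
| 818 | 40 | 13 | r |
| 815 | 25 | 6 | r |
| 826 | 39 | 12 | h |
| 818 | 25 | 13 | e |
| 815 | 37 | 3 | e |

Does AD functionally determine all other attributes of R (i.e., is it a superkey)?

Two distinct rows share (A=826, D=h), so AD does not determine every attribute — not a superkey.

No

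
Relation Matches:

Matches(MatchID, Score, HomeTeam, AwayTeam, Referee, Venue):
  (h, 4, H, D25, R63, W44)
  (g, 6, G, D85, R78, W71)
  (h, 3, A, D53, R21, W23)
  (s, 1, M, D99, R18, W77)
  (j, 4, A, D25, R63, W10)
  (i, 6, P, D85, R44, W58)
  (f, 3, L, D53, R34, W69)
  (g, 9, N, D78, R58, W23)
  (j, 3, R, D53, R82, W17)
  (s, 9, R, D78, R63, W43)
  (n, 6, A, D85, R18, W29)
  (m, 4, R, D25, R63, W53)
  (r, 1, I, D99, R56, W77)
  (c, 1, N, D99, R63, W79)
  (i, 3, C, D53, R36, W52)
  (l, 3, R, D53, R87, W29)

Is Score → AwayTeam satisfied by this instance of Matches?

Yes

Score=4: 3 rows → AwayTeam = D25, D25, D25 ✓
Score=6: 3 rows → AwayTeam = D85, D85, D85 ✓
Score=3: 5 rows → AwayTeam = D53, D53, D53, D53, D53 ✓
Score=1: 3 rows → AwayTeam = D99, D99, D99 ✓
Score=9: 2 rows → AwayTeam = D78, D78 ✓
Every Score value is associated with a single AwayTeam value, so Score → AwayTeam holds.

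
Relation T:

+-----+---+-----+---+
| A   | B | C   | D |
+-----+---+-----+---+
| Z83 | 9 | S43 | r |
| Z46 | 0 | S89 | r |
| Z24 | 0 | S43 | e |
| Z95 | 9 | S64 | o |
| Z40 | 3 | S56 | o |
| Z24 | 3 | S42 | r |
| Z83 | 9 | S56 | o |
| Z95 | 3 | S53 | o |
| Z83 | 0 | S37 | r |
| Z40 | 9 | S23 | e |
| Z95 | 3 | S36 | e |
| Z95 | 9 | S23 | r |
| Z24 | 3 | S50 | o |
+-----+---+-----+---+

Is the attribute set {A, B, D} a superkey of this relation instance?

Yes

All 13 rows have distinct {A, B, D} values, so {A, B, D} → (all attributes) holds and {A, B, D} is a superkey.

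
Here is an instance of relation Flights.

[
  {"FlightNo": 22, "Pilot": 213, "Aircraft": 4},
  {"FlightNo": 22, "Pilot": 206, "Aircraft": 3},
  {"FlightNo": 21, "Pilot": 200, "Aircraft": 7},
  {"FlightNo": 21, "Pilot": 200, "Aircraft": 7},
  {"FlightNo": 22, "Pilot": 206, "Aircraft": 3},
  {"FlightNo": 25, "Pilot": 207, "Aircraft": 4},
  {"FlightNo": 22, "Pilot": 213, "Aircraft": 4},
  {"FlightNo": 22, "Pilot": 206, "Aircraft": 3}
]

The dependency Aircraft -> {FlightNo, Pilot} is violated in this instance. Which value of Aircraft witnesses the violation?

Aircraft=4: 3 rows → {FlightNo,Pilot} takes values {(22, 213), (25, 207)} — violation
Aircraft=3: 3 rows → {FlightNo,Pilot} = (22, 206), (22, 206), (22, 206) ✓
Aircraft=7: 2 rows → {FlightNo,Pilot} = (21, 200), (21, 200) ✓
The only Aircraft value with inconsistent RHS is Aircraft=4.

4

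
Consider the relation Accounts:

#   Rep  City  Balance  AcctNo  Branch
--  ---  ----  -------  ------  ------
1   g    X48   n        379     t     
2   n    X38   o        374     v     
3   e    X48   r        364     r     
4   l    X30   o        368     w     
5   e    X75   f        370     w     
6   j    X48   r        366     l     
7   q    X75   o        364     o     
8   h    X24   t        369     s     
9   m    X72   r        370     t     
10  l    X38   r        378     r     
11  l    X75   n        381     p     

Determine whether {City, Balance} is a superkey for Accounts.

No

Rows 3 and 6 have the same {City, Balance} value (City=X48, Balance=r) but are distinct tuples, so {City, Balance} does not determine every attribute — not a superkey.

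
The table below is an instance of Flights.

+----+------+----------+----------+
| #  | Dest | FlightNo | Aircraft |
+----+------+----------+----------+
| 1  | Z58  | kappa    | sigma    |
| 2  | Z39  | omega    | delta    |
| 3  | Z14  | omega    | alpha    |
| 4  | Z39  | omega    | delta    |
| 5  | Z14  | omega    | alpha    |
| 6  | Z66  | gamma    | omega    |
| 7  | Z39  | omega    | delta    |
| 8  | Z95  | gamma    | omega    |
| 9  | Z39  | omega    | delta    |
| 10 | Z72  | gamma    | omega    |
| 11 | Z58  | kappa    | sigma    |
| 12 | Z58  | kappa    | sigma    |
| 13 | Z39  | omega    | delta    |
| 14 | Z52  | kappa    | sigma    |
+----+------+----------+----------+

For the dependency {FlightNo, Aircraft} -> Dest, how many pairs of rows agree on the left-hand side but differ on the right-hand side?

6

(FlightNo=kappa, Aircraft=sigma): violating pairs (1,14), (11,14), (12,14) — 3 pairs.
(FlightNo=omega, Aircraft=delta): all 5 rows agree on Dest — 0 pairs.
(FlightNo=omega, Aircraft=alpha): all 2 rows agree on Dest — 0 pairs.
(FlightNo=gamma, Aircraft=omega): violating pairs (6,8), (6,10), (8,10) — 3 pairs.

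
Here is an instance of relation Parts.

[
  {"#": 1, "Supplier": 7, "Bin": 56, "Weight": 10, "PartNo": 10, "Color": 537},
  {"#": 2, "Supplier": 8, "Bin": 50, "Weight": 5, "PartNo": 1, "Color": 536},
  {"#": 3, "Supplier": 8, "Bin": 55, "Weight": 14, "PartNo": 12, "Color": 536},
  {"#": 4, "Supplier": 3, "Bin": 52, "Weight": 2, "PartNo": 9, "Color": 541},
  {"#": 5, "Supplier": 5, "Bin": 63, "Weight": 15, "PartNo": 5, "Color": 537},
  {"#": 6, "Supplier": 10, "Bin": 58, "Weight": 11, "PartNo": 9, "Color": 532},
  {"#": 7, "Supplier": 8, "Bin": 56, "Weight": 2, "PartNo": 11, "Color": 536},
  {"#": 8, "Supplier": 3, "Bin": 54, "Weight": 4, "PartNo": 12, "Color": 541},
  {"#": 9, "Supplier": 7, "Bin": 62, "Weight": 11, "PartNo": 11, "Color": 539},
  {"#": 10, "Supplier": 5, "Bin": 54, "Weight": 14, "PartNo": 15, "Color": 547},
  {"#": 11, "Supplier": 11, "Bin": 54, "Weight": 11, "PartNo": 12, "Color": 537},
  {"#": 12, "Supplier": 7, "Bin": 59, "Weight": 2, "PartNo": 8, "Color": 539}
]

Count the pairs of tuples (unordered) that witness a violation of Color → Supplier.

3

Color=537: violating pairs (1,5), (1,11), (5,11) — 3 pairs.
Color=536: all 3 rows agree on Supplier — 0 pairs.
Color=541: all 2 rows agree on Supplier — 0 pairs.
Color=539: all 2 rows agree on Supplier — 0 pairs.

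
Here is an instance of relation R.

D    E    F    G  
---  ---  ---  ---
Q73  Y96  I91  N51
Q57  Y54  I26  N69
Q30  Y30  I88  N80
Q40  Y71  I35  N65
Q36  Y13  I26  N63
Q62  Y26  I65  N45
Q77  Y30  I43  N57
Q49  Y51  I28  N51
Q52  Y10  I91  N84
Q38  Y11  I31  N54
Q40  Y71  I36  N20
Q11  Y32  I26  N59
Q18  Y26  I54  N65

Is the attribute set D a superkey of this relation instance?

No

Two distinct rows share D=Q40, so D does not determine every attribute — not a superkey.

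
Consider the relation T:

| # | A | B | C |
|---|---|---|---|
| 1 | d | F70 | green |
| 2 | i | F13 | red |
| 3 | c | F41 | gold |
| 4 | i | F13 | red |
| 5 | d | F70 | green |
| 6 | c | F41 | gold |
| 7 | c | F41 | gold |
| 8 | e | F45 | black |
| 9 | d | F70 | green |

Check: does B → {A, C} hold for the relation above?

B=F70: rows 1, 5, 9 → {A,C} = (d, green), (d, green), (d, green) ✓
B=F13: rows 2, 4 → {A,C} = (i, red), (i, red) ✓
B=F41: rows 3, 6, 7 → {A,C} = (c, gold), (c, gold), (c, gold) ✓
B=F45: row 8 → {A,C} = (e, black) ✓
Every B value is associated with a single {A, C} value, so B → {A, C} holds.

Yes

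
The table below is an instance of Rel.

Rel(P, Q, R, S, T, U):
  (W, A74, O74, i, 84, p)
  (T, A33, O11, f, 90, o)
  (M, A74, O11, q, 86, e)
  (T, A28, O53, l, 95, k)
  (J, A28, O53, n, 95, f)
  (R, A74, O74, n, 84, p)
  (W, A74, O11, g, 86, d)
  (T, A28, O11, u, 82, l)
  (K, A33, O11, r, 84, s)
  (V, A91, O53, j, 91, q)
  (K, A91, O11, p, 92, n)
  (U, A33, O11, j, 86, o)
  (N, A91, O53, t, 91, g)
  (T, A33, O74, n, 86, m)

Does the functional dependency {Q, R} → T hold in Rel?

No

(Q=A74, R=O74): 2 rows → T = 84, 84 ✓
(Q=A33, R=O11): 3 rows → T takes values {90, 84, 86} — violation
(Q=A74, R=O11): 2 rows → T = 86, 86 ✓
(Q=A28, R=O53): 2 rows → T = 95, 95 ✓
(Q=A28, R=O11): 1 row → T = 82 ✓
(Q=A91, R=O53): 2 rows → T = 91, 91 ✓
(Q=A91, R=O11): 1 row → T = 92 ✓
(Q=A33, R=O74): 1 row → T = 86 ✓
Two rows agree on {Q, R} but differ on T, so {Q, R} → T does not hold.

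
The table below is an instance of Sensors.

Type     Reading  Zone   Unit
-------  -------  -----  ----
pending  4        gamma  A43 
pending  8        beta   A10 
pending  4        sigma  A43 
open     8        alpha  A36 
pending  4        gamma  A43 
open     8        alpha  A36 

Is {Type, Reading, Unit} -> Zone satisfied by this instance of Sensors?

No

(Type=pending, Reading=4, Unit=A43): 3 rows → Zone takes values {gamma, sigma} — violation
(Type=pending, Reading=8, Unit=A10): 1 row → Zone = beta ✓
(Type=open, Reading=8, Unit=A36): 2 rows → Zone = alpha, alpha ✓
Two rows agree on {Type, Reading, Unit} but differ on Zone, so {Type, Reading, Unit} -> Zone does not hold.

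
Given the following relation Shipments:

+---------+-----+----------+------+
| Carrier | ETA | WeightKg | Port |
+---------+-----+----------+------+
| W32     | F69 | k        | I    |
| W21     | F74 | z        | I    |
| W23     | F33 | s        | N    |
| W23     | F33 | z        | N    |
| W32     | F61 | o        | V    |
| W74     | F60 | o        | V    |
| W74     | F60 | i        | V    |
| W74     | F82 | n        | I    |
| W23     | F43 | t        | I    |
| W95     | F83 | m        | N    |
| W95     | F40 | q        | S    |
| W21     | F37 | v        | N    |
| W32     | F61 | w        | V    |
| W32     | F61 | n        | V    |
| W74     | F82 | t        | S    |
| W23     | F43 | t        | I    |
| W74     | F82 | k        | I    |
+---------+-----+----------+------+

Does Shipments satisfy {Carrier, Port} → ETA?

Yes

(Carrier=W32, Port=I): 1 row → ETA = F69 ✓
(Carrier=W21, Port=I): 1 row → ETA = F74 ✓
(Carrier=W23, Port=N): 2 rows → ETA = F33, F33 ✓
(Carrier=W32, Port=V): 3 rows → ETA = F61, F61, F61 ✓
(Carrier=W74, Port=V): 2 rows → ETA = F60, F60 ✓
(Carrier=W74, Port=I): 2 rows → ETA = F82, F82 ✓
(Carrier=W23, Port=I): 2 rows → ETA = F43, F43 ✓
(Carrier=W95, Port=N): 1 row → ETA = F83 ✓
(Carrier=W95, Port=S): 1 row → ETA = F40 ✓
(Carrier=W21, Port=N): 1 row → ETA = F37 ✓
(Carrier=W74, Port=S): 1 row → ETA = F82 ✓
Every {Carrier, Port} value is associated with a single ETA value, so {Carrier, Port} → ETA holds.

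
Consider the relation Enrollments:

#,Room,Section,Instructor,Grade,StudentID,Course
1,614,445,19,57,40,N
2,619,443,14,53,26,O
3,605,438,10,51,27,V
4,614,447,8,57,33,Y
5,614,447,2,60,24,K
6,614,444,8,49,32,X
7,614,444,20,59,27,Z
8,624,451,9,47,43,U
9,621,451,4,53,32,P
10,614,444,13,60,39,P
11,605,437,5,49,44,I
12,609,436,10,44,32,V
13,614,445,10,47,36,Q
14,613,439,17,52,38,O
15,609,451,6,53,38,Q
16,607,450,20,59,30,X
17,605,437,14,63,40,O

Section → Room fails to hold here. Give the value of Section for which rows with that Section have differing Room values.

Section=445: rows 1, 13 → Room = 614, 614 ✓
Section=443: row 2 → Room = 619 ✓
Section=438: row 3 → Room = 605 ✓
Section=447: rows 4, 5 → Room = 614, 614 ✓
Section=444: rows 6, 7, 10 → Room = 614, 614, 614 ✓
Section=451: rows 8, 9, 15 → Room takes values {624, 621, 609} — violation
Section=437: rows 11, 17 → Room = 605, 605 ✓
Section=436: row 12 → Room = 609 ✓
Section=439: row 14 → Room = 613 ✓
Section=450: row 16 → Room = 607 ✓
The only Section value with inconsistent Room is Section=451.

451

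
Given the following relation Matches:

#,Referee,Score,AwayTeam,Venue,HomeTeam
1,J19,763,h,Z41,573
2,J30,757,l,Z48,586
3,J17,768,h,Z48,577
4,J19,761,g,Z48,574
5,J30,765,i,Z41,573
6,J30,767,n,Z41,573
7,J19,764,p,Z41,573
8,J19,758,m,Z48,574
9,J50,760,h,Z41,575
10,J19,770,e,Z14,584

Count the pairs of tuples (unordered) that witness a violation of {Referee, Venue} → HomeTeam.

(Referee=J19, Venue=Z41): all 2 rows agree on HomeTeam — 0 pairs.
(Referee=J19, Venue=Z48): all 2 rows agree on HomeTeam — 0 pairs.
(Referee=J30, Venue=Z41): all 2 rows agree on HomeTeam — 0 pairs.

0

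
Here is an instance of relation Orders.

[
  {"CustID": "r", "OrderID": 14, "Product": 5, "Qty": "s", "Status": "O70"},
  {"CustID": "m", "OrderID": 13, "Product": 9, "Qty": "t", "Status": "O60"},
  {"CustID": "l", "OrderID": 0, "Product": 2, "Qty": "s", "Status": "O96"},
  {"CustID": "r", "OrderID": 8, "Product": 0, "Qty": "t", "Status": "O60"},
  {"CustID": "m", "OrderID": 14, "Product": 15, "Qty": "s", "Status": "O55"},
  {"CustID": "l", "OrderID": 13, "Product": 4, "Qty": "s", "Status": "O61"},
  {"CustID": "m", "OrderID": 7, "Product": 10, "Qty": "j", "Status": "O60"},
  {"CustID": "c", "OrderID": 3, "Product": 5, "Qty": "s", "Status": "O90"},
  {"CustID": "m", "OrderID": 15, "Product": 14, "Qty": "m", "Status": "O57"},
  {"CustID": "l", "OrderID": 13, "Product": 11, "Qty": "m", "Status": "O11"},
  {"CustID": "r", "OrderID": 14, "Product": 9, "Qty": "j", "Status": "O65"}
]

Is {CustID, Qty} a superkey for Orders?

Two distinct rows share (CustID=l, Qty=s), so {CustID, Qty} does not determine every attribute — not a superkey.

No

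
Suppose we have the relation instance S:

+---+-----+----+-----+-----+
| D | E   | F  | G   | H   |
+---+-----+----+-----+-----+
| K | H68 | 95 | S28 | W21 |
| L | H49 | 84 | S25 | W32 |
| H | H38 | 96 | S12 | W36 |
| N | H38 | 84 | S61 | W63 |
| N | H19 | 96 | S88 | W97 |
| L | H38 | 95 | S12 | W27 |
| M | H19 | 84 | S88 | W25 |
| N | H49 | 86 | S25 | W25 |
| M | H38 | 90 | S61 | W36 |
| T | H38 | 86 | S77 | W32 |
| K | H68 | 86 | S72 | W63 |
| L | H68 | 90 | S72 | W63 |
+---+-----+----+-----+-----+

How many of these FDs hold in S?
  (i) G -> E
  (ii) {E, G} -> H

(i) G -> E: every LHS value maps to a single RHS value — holds.
(ii) {E, G} -> H: (E=H49, G=S25): 2 rows → H takes values {W32, W25} — violation; (E=H38, G=S12): 2 rows → H takes values {W36, W27} — violation; (E=H38, G=S61): 2 rows → H takes values {W63, W36} — violation; (E=H19, G=S88): 2 rows → H takes values {W97, W25} — violation — fails.
1 of the 2 dependencies holds.

1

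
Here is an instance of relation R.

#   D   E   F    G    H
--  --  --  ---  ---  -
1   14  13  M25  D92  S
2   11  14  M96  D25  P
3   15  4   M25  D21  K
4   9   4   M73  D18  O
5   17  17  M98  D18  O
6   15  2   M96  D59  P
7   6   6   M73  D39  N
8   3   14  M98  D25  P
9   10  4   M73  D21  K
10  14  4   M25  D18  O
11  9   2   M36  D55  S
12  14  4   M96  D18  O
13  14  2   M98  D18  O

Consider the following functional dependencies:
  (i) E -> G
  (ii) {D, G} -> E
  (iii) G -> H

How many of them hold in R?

1

(i) E -> G: E=4: rows 3, 4, 9, 10, 12 → G takes values {D21, D18} — violation; E=2: rows 6, 11, 13 → G takes values {D59, D55, D18} — violation — fails.
(ii) {D, G} -> E: (D=14, G=D18): rows 10, 12, 13 → E takes values {4, 2} — violation — fails.
(iii) G -> H: every LHS value maps to a single RHS value — holds.
1 of the 3 dependencies holds.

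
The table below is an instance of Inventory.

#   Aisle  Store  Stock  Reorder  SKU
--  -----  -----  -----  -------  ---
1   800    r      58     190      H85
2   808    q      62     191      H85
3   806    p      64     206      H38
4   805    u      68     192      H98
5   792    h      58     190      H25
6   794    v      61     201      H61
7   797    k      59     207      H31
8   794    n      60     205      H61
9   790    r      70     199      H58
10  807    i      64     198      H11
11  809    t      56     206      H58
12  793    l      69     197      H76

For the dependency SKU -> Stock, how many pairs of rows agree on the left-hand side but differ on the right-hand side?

SKU=H85: violating pairs (1,2) — 1 pair.
SKU=H61: violating pairs (6,8) — 1 pair.
SKU=H58: violating pairs (9,11) — 1 pair.

3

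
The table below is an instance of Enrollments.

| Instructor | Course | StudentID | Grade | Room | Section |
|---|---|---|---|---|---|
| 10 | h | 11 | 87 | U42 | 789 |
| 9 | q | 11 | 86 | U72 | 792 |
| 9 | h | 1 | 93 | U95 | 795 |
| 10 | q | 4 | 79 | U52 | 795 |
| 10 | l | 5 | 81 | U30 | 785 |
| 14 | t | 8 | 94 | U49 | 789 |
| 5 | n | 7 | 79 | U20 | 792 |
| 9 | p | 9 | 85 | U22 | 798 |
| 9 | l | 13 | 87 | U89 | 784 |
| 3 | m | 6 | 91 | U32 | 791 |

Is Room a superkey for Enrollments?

Yes

All 10 rows have distinct Room values, so Room → (all attributes) holds and Room is a superkey.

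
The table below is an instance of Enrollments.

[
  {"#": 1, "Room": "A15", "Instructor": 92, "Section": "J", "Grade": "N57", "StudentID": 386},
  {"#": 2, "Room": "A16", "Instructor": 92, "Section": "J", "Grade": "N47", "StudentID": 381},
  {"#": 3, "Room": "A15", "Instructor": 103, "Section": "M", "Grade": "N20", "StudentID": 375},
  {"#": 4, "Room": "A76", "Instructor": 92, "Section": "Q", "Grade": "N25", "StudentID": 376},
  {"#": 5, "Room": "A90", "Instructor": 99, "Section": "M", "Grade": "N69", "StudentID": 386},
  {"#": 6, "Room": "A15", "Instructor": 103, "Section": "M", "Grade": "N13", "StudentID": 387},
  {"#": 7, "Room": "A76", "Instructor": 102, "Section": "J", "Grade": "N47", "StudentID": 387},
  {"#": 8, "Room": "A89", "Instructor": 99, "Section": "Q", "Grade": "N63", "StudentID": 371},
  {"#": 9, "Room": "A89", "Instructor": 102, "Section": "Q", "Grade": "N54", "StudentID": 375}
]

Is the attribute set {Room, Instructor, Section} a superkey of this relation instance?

No

Rows 3 and 6 have the same {Room, Instructor, Section} value (Room=A15, Instructor=103, Section=M) but are distinct tuples, so {Room, Instructor, Section} does not determine every attribute — not a superkey.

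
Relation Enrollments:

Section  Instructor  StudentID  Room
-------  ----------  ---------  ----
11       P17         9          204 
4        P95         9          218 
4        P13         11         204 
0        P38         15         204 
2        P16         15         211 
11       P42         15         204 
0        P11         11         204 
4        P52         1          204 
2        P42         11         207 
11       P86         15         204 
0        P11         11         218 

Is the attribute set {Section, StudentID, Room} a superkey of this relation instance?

Two distinct rows share (Section=11, StudentID=15, Room=204), so {Section, StudentID, Room} does not determine every attribute — not a superkey.

No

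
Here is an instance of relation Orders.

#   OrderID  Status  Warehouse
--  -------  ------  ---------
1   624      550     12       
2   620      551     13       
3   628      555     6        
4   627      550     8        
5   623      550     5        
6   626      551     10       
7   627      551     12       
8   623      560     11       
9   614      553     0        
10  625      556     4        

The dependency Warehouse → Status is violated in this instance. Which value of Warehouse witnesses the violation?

Warehouse=12: rows 1, 7 → Status takes values {550, 551} — violation
Warehouse=13: row 2 → Status = 551 ✓
Warehouse=6: row 3 → Status = 555 ✓
Warehouse=8: row 4 → Status = 550 ✓
Warehouse=5: row 5 → Status = 550 ✓
Warehouse=10: row 6 → Status = 551 ✓
Warehouse=11: row 8 → Status = 560 ✓
Warehouse=0: row 9 → Status = 553 ✓
Warehouse=4: row 10 → Status = 556 ✓
The only Warehouse value with inconsistent Status is Warehouse=12.

12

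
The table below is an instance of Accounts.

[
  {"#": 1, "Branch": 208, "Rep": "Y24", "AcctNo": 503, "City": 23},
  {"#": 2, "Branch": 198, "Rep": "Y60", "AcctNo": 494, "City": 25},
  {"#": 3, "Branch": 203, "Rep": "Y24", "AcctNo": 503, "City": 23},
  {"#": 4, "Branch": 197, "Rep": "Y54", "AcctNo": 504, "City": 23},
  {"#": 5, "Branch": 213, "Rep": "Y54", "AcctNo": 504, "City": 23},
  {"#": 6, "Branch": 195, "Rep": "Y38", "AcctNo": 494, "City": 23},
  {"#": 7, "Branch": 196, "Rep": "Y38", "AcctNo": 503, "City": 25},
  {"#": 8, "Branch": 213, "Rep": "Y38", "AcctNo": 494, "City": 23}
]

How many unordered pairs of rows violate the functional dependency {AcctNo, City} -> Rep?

0

(AcctNo=503, City=23): all 2 rows agree on Rep — 0 pairs.
(AcctNo=504, City=23): all 2 rows agree on Rep — 0 pairs.
(AcctNo=494, City=23): all 2 rows agree on Rep — 0 pairs.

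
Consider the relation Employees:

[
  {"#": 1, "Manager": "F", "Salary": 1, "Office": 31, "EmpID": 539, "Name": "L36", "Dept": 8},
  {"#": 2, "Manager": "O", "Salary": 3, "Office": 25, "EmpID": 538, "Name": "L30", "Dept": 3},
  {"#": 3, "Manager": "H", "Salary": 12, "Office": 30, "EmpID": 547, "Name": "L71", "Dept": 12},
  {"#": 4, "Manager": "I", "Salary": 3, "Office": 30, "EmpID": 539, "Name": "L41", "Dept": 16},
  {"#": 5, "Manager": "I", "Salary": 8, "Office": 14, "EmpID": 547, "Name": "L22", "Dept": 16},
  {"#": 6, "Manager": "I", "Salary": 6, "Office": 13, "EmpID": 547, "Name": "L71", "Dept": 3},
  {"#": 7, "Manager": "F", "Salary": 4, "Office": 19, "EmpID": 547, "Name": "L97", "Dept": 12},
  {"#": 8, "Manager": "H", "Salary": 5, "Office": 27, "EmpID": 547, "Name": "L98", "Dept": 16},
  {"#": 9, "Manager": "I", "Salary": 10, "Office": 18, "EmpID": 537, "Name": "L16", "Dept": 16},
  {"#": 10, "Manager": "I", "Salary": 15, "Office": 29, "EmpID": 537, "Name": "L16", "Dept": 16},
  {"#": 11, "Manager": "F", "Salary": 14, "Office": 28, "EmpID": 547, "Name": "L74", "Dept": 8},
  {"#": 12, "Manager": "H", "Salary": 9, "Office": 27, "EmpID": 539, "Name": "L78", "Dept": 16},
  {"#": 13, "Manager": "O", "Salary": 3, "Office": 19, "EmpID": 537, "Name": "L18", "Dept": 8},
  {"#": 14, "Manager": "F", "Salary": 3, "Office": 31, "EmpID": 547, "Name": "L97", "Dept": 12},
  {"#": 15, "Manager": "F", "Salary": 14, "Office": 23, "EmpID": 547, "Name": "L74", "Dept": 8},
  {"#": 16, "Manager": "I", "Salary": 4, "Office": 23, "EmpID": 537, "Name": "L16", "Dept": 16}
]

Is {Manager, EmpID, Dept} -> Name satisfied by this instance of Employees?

(Manager=F, EmpID=539, Dept=8): row 1 → Name = L36 ✓
(Manager=O, EmpID=538, Dept=3): row 2 → Name = L30 ✓
(Manager=H, EmpID=547, Dept=12): row 3 → Name = L71 ✓
(Manager=I, EmpID=539, Dept=16): row 4 → Name = L41 ✓
(Manager=I, EmpID=547, Dept=16): row 5 → Name = L22 ✓
(Manager=I, EmpID=547, Dept=3): row 6 → Name = L71 ✓
(Manager=F, EmpID=547, Dept=12): rows 7, 14 → Name = L97, L97 ✓
(Manager=H, EmpID=547, Dept=16): row 8 → Name = L98 ✓
(Manager=I, EmpID=537, Dept=16): rows 9, 10, 16 → Name = L16, L16, L16 ✓
(Manager=F, EmpID=547, Dept=8): rows 11, 15 → Name = L74, L74 ✓
(Manager=H, EmpID=539, Dept=16): row 12 → Name = L78 ✓
(Manager=O, EmpID=537, Dept=8): row 13 → Name = L18 ✓
Every {Manager, EmpID, Dept} value is associated with a single Name value, so {Manager, EmpID, Dept} -> Name holds.

Yes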